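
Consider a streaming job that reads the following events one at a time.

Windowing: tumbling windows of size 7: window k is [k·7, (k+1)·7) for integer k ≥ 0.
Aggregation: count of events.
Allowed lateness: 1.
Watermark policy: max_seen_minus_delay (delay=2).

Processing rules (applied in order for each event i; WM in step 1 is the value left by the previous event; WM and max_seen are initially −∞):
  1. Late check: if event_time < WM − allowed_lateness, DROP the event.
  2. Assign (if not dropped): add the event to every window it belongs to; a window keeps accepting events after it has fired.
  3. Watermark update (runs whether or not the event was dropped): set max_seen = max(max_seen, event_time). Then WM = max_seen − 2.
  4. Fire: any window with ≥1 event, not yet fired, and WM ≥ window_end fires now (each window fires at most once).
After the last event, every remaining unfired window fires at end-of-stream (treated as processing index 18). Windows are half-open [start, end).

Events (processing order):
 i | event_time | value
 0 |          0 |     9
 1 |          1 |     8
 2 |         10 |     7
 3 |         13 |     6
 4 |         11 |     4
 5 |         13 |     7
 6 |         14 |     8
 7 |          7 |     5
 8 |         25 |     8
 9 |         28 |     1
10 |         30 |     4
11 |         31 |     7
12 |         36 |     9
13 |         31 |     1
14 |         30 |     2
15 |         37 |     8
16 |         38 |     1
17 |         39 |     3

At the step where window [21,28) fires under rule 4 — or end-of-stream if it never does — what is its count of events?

i=0 t=0 v=9: → [0,7); WM=-2
i=1 t=1 v=8: → [0,7); WM=-1
i=2 t=10 v=7: → [7,14); WM=8; [0,7) fires=2
i=3 t=13 v=6: → [7,14); WM=11
i=4 t=11 v=4: → [7,14); WM=11
i=5 t=13 v=7: → [7,14); WM=11
i=6 t=14 v=8: → [14,21); WM=12
i=7 t=7 v=5: DROP (t<12-1); WM=12
i=8 t=25 v=8: → [21,28); WM=23; [7,14) fires=4 [14,21) fires=1
i=9 t=28 v=1: → [28,35); WM=26
i=10 t=30 v=4: → [28,35); WM=28; [21,28) fires=1
i=11 t=31 v=7: → [28,35); WM=29
i=12 t=36 v=9: → [35,42); WM=34
i=13 t=31 v=1: DROP (t<34-1); WM=34
i=14 t=30 v=2: DROP (t<34-1); WM=34
i=15 t=37 v=8: → [35,42); WM=35; [28,35) fires=3
i=16 t=38 v=1: → [35,42); WM=36
i=17 t=39 v=3: → [35,42); WM=37

1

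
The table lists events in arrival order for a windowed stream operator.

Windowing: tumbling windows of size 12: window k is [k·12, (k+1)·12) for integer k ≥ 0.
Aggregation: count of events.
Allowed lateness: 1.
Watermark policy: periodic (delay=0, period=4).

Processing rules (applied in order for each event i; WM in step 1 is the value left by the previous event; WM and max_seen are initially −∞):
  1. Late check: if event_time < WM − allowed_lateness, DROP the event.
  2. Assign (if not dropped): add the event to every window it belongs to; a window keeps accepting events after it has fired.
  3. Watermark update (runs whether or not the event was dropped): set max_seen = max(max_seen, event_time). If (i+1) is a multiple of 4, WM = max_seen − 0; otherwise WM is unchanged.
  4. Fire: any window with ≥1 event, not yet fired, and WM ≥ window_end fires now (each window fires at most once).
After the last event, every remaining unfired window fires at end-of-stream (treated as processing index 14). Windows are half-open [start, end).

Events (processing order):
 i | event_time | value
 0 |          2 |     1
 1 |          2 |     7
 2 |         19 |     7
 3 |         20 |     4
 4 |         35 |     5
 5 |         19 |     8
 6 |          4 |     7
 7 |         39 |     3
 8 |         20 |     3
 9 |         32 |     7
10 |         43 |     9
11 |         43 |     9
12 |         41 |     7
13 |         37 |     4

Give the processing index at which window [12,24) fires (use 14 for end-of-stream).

i=0 t=2 v=1: → [0,12); WM=−∞
i=1 t=2 v=7: → [0,12); WM=−∞
i=2 t=19 v=7: → [12,24); WM=−∞
i=3 t=20 v=4: → [12,24); WM=20; [0,12) fires=2
i=4 t=35 v=5: → [24,36); WM=20
i=5 t=19 v=8: → [12,24); WM=20
i=6 t=4 v=7: DROP (t<20-1); WM=20
i=7 t=39 v=3: → [36,48); WM=39; [12,24) fires=3 [24,36) fires=1
i=8 t=20 v=3: DROP (t<39-1); WM=39
i=9 t=32 v=7: DROP (t<39-1); WM=39
i=10 t=43 v=9: → [36,48); WM=39
i=11 t=43 v=9: → [36,48); WM=43
i=12 t=41 v=7: DROP (t<43-1); WM=43
i=13 t=37 v=4: DROP (t<43-1); WM=43

7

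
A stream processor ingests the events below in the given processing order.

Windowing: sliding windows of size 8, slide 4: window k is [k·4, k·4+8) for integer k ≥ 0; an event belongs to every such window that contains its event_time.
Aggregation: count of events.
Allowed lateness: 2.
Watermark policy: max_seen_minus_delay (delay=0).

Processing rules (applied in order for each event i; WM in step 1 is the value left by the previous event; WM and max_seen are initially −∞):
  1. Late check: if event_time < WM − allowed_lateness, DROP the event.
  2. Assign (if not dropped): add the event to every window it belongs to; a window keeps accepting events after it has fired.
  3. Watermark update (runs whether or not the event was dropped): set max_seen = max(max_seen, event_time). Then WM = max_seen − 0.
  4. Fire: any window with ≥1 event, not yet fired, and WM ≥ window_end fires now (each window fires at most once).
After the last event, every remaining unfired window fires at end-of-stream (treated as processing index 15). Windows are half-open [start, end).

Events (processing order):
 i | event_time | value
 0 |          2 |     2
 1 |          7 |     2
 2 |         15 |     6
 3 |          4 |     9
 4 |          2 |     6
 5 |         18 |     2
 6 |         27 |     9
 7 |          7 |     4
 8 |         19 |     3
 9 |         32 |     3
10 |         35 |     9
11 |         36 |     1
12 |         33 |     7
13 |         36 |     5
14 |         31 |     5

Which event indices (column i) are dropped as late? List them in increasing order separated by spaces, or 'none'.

i=0 t=2 v=2: → [0,8); WM=2
i=1 t=7 v=2: → [4,12),[0,8); WM=7
i=2 t=15 v=6: → [12,20),[8,16); WM=15; [0,8) fires=2 [4,12) fires=1
i=3 t=4 v=9: DROP (t<15-2); WM=15
i=4 t=2 v=6: DROP (t<15-2); WM=15
i=5 t=18 v=2: → [16,24),[12,20); WM=18; [8,16) fires=1
i=6 t=27 v=9: → [24,32),[20,28); WM=27; [12,20) fires=2 [16,24) fires=1
i=7 t=7 v=4: DROP (t<27-2); WM=27
i=8 t=19 v=3: DROP (t<27-2); WM=27
i=9 t=32 v=3: → [32,40),[28,36); WM=32; [20,28) fires=1 [24,32) fires=1
i=10 t=35 v=9: → [32,40),[28,36); WM=35
i=11 t=36 v=1: → [36,44),[32,40); WM=36; [28,36) fires=2
i=12 t=33 v=7: DROP (t<36-2); WM=36
i=13 t=36 v=5: → [36,44),[32,40); WM=36
i=14 t=31 v=5: DROP (t<36-2); WM=36

3 4 7 8 12 14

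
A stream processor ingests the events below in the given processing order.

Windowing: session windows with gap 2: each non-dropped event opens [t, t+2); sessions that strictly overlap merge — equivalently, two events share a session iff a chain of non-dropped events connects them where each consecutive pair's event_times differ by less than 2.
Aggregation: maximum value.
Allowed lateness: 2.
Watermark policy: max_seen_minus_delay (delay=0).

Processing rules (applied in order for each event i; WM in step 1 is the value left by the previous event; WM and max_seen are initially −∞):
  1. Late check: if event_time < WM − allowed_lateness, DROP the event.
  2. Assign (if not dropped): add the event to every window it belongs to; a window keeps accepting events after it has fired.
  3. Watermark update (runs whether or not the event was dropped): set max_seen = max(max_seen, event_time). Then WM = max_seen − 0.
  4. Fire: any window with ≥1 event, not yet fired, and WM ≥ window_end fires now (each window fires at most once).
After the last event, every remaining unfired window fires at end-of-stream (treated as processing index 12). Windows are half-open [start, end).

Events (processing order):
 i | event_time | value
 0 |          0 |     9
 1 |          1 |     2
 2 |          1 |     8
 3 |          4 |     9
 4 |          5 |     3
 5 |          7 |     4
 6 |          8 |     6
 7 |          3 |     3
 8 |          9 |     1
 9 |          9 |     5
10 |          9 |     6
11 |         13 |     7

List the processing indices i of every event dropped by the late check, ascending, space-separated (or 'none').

i=0 t=0 v=9: → [0,2); WM=0
i=1 t=1 v=2: → [0,3); WM=1
i=2 t=1 v=8: → [0,3); WM=1
i=3 t=4 v=9: → [4,6); WM=4
i=4 t=5 v=3: → [4,7); WM=5
i=5 t=7 v=4: → [7,9); WM=7
i=6 t=8 v=6: → [7,10); WM=8
i=7 t=3 v=3: DROP (t<8-2); WM=8
i=8 t=9 v=1: → [7,11); WM=9
i=9 t=9 v=5: → [7,11); WM=9
i=10 t=9 v=6: → [7,11); WM=9
i=11 t=13 v=7: → [13,15); WM=13

7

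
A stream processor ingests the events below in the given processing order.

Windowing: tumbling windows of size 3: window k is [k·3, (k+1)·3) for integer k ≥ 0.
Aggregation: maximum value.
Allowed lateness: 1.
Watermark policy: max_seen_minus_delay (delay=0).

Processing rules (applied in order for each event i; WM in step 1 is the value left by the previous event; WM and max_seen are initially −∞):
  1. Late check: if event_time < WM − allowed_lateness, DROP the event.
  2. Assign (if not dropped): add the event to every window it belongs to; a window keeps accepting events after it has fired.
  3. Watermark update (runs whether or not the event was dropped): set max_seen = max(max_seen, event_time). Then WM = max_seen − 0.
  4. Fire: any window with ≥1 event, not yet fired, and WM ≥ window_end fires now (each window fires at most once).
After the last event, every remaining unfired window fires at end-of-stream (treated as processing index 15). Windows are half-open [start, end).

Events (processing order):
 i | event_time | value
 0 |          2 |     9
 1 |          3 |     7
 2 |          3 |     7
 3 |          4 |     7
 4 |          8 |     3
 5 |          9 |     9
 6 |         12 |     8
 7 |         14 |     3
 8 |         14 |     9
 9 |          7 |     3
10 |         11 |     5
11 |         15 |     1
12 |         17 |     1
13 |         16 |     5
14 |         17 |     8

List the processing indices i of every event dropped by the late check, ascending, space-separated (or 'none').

9 10

i=0 t=2 v=9: → [0,3); WM=2
i=1 t=3 v=7: → [3,6); WM=3; [0,3) fires=9
i=2 t=3 v=7: → [3,6); WM=3
i=3 t=4 v=7: → [3,6); WM=4
i=4 t=8 v=3: → [6,9); WM=8; [3,6) fires=7
i=5 t=9 v=9: → [9,12); WM=9; [6,9) fires=3
i=6 t=12 v=8: → [12,15); WM=12; [9,12) fires=9
i=7 t=14 v=3: → [12,15); WM=14
i=8 t=14 v=9: → [12,15); WM=14
i=9 t=7 v=3: DROP (t<14-1); WM=14
i=10 t=11 v=5: DROP (t<14-1); WM=14
i=11 t=15 v=1: → [15,18); WM=15; [12,15) fires=9
i=12 t=17 v=1: → [15,18); WM=17
i=13 t=16 v=5: → [15,18); WM=17
i=14 t=17 v=8: → [15,18); WM=17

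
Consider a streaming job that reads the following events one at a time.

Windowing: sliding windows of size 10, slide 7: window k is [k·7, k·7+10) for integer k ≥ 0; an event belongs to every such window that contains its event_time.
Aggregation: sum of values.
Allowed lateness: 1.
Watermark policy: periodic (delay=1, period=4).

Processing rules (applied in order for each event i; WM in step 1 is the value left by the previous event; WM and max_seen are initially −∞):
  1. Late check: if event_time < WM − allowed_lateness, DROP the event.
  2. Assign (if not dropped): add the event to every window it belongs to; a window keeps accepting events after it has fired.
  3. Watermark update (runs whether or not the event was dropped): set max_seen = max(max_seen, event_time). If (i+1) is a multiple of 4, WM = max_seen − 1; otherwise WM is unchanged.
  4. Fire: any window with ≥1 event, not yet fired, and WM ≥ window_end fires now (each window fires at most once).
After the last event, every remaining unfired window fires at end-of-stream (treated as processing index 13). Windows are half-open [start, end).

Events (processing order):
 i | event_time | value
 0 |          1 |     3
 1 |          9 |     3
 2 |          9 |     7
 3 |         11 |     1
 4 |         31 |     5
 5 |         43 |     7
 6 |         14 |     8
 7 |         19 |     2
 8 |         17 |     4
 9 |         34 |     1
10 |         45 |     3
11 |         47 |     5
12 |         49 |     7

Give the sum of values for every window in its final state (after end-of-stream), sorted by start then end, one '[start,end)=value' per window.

i=0 t=1 v=3: → [0,10); WM=−∞
i=1 t=9 v=3: → [7,17),[0,10); WM=−∞
i=2 t=9 v=7: → [7,17),[0,10); WM=−∞
i=3 t=11 v=1: → [7,17); WM=10; [0,10) fires=13
i=4 t=31 v=5: → [28,38); WM=10
i=5 t=43 v=7: → [42,52),[35,45); WM=10
i=6 t=14 v=8: → [14,24),[7,17); WM=10
i=7 t=19 v=2: → [14,24); WM=42; [7,17) fires=19 [14,24) fires=10 [28,38) fires=5
i=8 t=17 v=4: DROP (t<42-1); WM=42
i=9 t=34 v=1: DROP (t<42-1); WM=42
i=10 t=45 v=3: → [42,52); WM=42
i=11 t=47 v=5: → [42,52); WM=46; [35,45) fires=7
i=12 t=49 v=7: → [49,59),[42,52); WM=46

[0,10)=13 [7,17)=19 [14,24)=10 [28,38)=5 [35,45)=7 [42,52)=22 [49,59)=7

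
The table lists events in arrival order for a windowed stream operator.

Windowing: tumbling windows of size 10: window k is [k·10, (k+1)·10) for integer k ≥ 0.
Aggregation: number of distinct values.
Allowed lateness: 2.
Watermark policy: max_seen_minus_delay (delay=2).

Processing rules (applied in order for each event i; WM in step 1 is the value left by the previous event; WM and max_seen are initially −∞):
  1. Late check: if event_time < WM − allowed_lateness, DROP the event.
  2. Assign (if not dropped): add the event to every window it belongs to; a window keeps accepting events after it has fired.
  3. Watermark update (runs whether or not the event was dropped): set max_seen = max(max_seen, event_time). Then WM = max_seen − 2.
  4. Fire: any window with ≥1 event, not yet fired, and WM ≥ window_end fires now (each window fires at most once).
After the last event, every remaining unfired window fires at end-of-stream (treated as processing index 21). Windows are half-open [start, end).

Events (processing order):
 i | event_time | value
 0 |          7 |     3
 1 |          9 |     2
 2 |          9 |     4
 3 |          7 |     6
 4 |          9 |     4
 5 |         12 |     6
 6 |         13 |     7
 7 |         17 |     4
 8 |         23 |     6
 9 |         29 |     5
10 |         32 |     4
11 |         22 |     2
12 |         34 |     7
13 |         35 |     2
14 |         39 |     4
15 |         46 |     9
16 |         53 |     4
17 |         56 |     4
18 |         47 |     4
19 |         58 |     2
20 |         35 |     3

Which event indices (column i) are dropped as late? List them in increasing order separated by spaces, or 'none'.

i=0 t=7 v=3: → [0,10); WM=5
i=1 t=9 v=2: → [0,10); WM=7
i=2 t=9 v=4: → [0,10); WM=7
i=3 t=7 v=6: → [0,10); WM=7
i=4 t=9 v=4: → [0,10); WM=7
i=5 t=12 v=6: → [10,20); WM=10; [0,10) fires=4
i=6 t=13 v=7: → [10,20); WM=11
i=7 t=17 v=4: → [10,20); WM=15
i=8 t=23 v=6: → [20,30); WM=21; [10,20) fires=3
i=9 t=29 v=5: → [20,30); WM=27
i=10 t=32 v=4: → [30,40); WM=30; [20,30) fires=2
i=11 t=22 v=2: DROP (t<30-2); WM=30
i=12 t=34 v=7: → [30,40); WM=32
i=13 t=35 v=2: → [30,40); WM=33
i=14 t=39 v=4: → [30,40); WM=37
i=15 t=46 v=9: → [40,50); WM=44; [30,40) fires=3
i=16 t=53 v=4: → [50,60); WM=51; [40,50) fires=1
i=17 t=56 v=4: → [50,60); WM=54
i=18 t=47 v=4: DROP (t<54-2); WM=54
i=19 t=58 v=2: → [50,60); WM=56
i=20 t=35 v=3: DROP (t<56-2); WM=56

11 18 20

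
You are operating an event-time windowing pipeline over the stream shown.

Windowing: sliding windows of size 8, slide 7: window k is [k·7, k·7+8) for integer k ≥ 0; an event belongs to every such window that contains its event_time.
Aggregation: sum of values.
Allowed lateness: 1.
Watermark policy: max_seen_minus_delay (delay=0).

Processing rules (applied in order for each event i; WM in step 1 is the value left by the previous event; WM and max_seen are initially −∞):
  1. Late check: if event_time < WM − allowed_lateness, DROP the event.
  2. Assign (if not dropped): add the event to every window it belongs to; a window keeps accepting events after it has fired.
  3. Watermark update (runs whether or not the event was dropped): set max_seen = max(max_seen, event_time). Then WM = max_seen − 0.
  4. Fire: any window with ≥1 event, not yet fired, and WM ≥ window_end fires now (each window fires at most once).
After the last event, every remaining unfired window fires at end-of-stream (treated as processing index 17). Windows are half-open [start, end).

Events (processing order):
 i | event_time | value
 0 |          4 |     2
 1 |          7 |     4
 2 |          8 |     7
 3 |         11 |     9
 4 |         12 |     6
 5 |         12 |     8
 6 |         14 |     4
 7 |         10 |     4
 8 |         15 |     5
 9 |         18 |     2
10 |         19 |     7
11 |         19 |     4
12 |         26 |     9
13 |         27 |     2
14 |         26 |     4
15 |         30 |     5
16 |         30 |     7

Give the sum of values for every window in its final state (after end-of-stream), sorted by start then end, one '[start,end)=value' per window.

[0,8)=6 [7,15)=38 [14,22)=22 [21,29)=15 [28,36)=12

i=0 t=4 v=2: → [0,8); WM=4
i=1 t=7 v=4: → [7,15),[0,8); WM=7
i=2 t=8 v=7: → [7,15); WM=8; [0,8) fires=6
i=3 t=11 v=9: → [7,15); WM=11
i=4 t=12 v=6: → [7,15); WM=12
i=5 t=12 v=8: → [7,15); WM=12
i=6 t=14 v=4: → [14,22),[7,15); WM=14
i=7 t=10 v=4: DROP (t<14-1); WM=14
i=8 t=15 v=5: → [14,22); WM=15; [7,15) fires=38
i=9 t=18 v=2: → [14,22); WM=18
i=10 t=19 v=7: → [14,22); WM=19
i=11 t=19 v=4: → [14,22); WM=19
i=12 t=26 v=9: → [21,29); WM=26; [14,22) fires=22
i=13 t=27 v=2: → [21,29); WM=27
i=14 t=26 v=4: → [21,29); WM=27
i=15 t=30 v=5: → [28,36); WM=30; [21,29) fires=15
i=16 t=30 v=7: → [28,36); WM=30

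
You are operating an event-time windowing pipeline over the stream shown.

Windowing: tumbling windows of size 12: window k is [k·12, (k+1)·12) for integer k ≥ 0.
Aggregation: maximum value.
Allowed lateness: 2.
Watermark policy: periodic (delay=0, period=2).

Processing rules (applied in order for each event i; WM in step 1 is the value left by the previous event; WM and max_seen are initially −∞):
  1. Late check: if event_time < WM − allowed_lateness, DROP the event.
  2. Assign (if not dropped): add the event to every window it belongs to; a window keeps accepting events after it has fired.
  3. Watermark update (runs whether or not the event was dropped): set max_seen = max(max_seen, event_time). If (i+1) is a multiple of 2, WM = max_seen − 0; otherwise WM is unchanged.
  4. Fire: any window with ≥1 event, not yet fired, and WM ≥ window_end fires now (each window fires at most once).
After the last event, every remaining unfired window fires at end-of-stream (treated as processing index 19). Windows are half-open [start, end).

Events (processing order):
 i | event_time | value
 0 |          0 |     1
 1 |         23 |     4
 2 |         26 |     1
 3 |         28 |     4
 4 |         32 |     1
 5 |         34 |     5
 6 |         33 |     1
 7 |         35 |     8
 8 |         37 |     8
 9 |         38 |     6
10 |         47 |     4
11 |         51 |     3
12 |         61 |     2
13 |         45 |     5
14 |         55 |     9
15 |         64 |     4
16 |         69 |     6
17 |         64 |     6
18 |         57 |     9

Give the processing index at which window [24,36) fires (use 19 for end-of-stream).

9

i=0 t=0 v=1: → [0,12); WM=−∞
i=1 t=23 v=4: → [12,24); WM=23; [0,12) fires=1
i=2 t=26 v=1: → [24,36); WM=23
i=3 t=28 v=4: → [24,36); WM=28; [12,24) fires=4
i=4 t=32 v=1: → [24,36); WM=28
i=5 t=34 v=5: → [24,36); WM=34
i=6 t=33 v=1: → [24,36); WM=34
i=7 t=35 v=8: → [24,36); WM=35
i=8 t=37 v=8: → [36,48); WM=35
i=9 t=38 v=6: → [36,48); WM=38; [24,36) fires=8
i=10 t=47 v=4: → [36,48); WM=38
i=11 t=51 v=3: → [48,60); WM=51; [36,48) fires=8
i=12 t=61 v=2: → [60,72); WM=51
i=13 t=45 v=5: DROP (t<51-2); WM=61; [48,60) fires=3
i=14 t=55 v=9: DROP (t<61-2); WM=61
i=15 t=64 v=4: → [60,72); WM=64
i=16 t=69 v=6: → [60,72); WM=64
i=17 t=64 v=6: → [60,72); WM=69
i=18 t=57 v=9: DROP (t<69-2); WM=69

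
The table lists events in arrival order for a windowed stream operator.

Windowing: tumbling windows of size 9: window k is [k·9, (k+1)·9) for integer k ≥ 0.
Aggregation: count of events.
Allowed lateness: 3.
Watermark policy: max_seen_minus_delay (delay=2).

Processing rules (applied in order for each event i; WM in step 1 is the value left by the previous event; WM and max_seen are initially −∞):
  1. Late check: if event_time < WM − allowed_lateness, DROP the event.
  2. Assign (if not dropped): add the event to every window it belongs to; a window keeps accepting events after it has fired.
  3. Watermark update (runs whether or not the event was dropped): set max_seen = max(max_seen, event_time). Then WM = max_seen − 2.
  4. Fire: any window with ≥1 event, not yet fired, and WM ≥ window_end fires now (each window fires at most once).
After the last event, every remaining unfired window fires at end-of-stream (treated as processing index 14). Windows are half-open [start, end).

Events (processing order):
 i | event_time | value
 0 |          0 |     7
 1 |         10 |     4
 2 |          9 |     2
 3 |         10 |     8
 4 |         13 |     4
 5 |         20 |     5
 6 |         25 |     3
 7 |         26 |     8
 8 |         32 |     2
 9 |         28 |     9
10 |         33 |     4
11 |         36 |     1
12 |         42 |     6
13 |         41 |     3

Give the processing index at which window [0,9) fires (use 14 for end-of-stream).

4

i=0 t=0 v=7: → [0,9); WM=-2
i=1 t=10 v=4: → [9,18); WM=8
i=2 t=9 v=2: → [9,18); WM=8
i=3 t=10 v=8: → [9,18); WM=8
i=4 t=13 v=4: → [9,18); WM=11; [0,9) fires=1
i=5 t=20 v=5: → [18,27); WM=18; [9,18) fires=4
i=6 t=25 v=3: → [18,27); WM=23
i=7 t=26 v=8: → [18,27); WM=24
i=8 t=32 v=2: → [27,36); WM=30; [18,27) fires=3
i=9 t=28 v=9: → [27,36); WM=30
i=10 t=33 v=4: → [27,36); WM=31
i=11 t=36 v=1: → [36,45); WM=34
i=12 t=42 v=6: → [36,45); WM=40; [27,36) fires=3
i=13 t=41 v=3: → [36,45); WM=40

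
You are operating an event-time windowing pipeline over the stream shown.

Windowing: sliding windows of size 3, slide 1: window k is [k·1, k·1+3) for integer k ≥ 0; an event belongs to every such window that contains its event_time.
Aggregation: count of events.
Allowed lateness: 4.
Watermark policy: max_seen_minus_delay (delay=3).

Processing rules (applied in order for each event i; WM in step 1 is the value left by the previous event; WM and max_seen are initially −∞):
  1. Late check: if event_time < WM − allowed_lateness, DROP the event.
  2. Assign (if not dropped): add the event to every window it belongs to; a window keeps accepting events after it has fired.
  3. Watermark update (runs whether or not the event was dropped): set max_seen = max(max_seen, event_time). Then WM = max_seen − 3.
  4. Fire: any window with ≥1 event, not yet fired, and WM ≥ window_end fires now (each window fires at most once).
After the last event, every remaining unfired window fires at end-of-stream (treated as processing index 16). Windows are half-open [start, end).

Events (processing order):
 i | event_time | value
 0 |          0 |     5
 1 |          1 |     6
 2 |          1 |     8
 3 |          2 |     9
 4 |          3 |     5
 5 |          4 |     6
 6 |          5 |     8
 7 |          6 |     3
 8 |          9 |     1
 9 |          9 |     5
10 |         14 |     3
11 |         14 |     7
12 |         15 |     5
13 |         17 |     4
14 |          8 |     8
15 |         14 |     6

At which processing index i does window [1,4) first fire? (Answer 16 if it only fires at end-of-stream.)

i=0 t=0 v=5: → [0,3); WM=-3
i=1 t=1 v=6: → [1,4),[0,3); WM=-2
i=2 t=1 v=8: → [1,4),[0,3); WM=-2
i=3 t=2 v=9: → [2,5),[1,4),[0,3); WM=-1
i=4 t=3 v=5: → [3,6),[2,5),[1,4); WM=0
i=5 t=4 v=6: → [4,7),[3,6),[2,5); WM=1
i=6 t=5 v=8: → [5,8),[4,7),[3,6); WM=2
i=7 t=6 v=3: → [6,9),[5,8),[4,7); WM=3; [0,3) fires=4
i=8 t=9 v=1: → [9,12),[8,11),[7,10); WM=6; [1,4) fires=4 [2,5) fires=3 [3,6) fires=3
i=9 t=9 v=5: → [9,12),[8,11),[7,10); WM=6
i=10 t=14 v=3: → [14,17),[13,16),[12,15); WM=11; [4,7) fires=3 [5,8) fires=2 [6,9) fires=1 [7,10) fires=2 [8,11) fires=2
i=11 t=14 v=7: → [14,17),[13,16),[12,15); WM=11
i=12 t=15 v=5: → [15,18),[14,17),[13,16); WM=12; [9,12) fires=2
i=13 t=17 v=4: → [17,20),[16,19),[15,18); WM=14
i=14 t=8 v=8: DROP (t<14-4); WM=14
i=15 t=14 v=6: → [14,17),[13,16),[12,15); WM=14

8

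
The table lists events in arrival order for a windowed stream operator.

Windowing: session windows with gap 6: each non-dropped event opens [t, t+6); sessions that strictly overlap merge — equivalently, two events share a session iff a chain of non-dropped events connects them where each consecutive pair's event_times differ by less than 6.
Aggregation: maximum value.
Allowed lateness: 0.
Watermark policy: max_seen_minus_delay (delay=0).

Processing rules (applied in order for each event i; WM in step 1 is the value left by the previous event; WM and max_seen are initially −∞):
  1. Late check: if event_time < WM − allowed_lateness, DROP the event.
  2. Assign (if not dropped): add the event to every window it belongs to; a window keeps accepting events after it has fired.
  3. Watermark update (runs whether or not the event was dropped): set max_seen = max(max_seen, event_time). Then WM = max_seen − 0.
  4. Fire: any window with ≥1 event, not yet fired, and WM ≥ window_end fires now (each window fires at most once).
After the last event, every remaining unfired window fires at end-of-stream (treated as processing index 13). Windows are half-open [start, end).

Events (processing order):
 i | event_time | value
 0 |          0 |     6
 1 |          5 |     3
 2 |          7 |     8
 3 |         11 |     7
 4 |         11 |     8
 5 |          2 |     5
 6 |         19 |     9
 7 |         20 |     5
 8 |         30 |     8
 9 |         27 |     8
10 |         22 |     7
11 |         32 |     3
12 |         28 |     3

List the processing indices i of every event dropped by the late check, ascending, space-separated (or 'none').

5 9 10 12

i=0 t=0 v=6: → [0,6); WM=0
i=1 t=5 v=3: → [0,11); WM=5
i=2 t=7 v=8: → [0,13); WM=7
i=3 t=11 v=7: → [0,17); WM=11
i=4 t=11 v=8: → [0,17); WM=11
i=5 t=2 v=5: DROP (t<11-0); WM=11
i=6 t=19 v=9: → [19,25); WM=19
i=7 t=20 v=5: → [19,26); WM=20
i=8 t=30 v=8: → [30,36); WM=30
i=9 t=27 v=8: DROP (t<30-0); WM=30
i=10 t=22 v=7: DROP (t<30-0); WM=30
i=11 t=32 v=3: → [30,38); WM=32
i=12 t=28 v=3: DROP (t<32-0); WM=32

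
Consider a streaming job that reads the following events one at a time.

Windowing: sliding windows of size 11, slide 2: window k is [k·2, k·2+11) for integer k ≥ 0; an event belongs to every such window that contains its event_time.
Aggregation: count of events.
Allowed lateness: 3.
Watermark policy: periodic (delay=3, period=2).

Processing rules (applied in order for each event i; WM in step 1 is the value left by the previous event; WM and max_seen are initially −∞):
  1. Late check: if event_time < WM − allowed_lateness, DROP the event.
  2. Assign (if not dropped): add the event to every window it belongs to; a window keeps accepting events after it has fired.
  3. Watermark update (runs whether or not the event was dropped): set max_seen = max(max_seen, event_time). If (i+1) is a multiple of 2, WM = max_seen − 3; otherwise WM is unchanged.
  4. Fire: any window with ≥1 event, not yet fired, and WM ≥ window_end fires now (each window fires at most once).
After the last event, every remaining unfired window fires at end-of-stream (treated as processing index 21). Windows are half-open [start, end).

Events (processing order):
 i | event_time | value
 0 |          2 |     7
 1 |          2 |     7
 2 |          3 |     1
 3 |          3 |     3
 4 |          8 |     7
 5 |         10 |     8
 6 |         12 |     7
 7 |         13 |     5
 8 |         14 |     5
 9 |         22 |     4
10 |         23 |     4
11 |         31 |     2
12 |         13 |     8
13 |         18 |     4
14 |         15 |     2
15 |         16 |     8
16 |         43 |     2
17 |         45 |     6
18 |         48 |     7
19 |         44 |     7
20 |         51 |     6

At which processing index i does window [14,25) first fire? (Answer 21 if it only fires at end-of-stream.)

11

i=0 t=2 v=7: → [2,13),[0,11); WM=−∞
i=1 t=2 v=7: → [2,13),[0,11); WM=-1
i=2 t=3 v=1: → [2,13),[0,11); WM=-1
i=3 t=3 v=3: → [2,13),[0,11); WM=0
i=4 t=8 v=7: → [8,19),[6,17),[4,15),[2,13),[0,11); WM=0
i=5 t=10 v=8: → [10,21),[8,19),[6,17),[4,15),[2,13),[0,11); WM=7
i=6 t=12 v=7: → [12,23),[10,21),[8,19),[6,17),[4,15),[2,13); WM=7
i=7 t=13 v=5: → [12,23),[10,21),[8,19),[6,17),[4,15); WM=10
i=8 t=14 v=5: → [14,25),[12,23),[10,21),[8,19),[6,17),[4,15); WM=10
i=9 t=22 v=4: → [22,33),[20,31),[18,29),[16,27),[14,25),[12,23); WM=19; [0,11) fires=6 [2,13) fires=7 [4,15) fires=5 [6,17) fires=5 [8,19) fires=5
i=10 t=23 v=4: → [22,33),[20,31),[18,29),[16,27),[14,25); WM=19
i=11 t=31 v=2: → [30,41),[28,39),[26,37),[24,35),[22,33); WM=28; [10,21) fires=4 [12,23) fires=4 [14,25) fires=3 [16,27) fires=2
i=12 t=13 v=8: DROP (t<28-3); WM=28
i=13 t=18 v=4: DROP (t<28-3); WM=28
i=14 t=15 v=2: DROP (t<28-3); WM=28
i=15 t=16 v=8: DROP (t<28-3); WM=28
i=16 t=43 v=2: → [42,53),[40,51),[38,49),[36,47),[34,45); WM=28
i=17 t=45 v=6: → [44,55),[42,53),[40,51),[38,49),[36,47); WM=42; [18,29) fires=2 [20,31) fires=2 [22,33) fires=3 [24,35) fires=1 [26,37) fires=1 [28,39) fires=1 [30,41) fires=1
i=18 t=48 v=7: → [48,59),[46,57),[44,55),[42,53),[40,51),[38,49); WM=42
i=19 t=44 v=7: → [44,55),[42,53),[40,51),[38,49),[36,47),[34,45); WM=45; [34,45) fires=2
i=20 t=51 v=6: → [50,61),[48,59),[46,57),[44,55),[42,53); WM=45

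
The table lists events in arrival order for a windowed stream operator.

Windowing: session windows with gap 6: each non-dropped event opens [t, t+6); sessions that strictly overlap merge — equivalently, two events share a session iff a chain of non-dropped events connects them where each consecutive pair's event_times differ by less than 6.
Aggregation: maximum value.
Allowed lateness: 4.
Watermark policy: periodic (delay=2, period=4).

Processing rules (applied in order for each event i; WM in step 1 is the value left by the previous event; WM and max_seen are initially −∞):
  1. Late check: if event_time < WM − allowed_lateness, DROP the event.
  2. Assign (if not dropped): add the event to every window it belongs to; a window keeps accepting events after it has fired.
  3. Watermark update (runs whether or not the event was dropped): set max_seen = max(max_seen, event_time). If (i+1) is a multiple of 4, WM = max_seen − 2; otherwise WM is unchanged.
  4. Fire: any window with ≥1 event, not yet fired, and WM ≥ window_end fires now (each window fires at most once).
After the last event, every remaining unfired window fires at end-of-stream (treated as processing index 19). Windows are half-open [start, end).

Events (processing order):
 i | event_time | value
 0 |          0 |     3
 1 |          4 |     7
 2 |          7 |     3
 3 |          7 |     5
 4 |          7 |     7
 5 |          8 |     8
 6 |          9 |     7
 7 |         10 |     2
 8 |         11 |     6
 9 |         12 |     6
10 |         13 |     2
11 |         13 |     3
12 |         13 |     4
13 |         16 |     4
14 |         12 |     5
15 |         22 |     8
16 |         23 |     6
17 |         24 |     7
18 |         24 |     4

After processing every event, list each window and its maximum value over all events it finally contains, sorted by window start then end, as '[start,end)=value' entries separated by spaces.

i=0 t=0 v=3: → [0,6); WM=−∞
i=1 t=4 v=7: → [0,10); WM=−∞
i=2 t=7 v=3: → [0,13); WM=−∞
i=3 t=7 v=5: → [0,13); WM=5
i=4 t=7 v=7: → [0,13); WM=5
i=5 t=8 v=8: → [0,14); WM=5
i=6 t=9 v=7: → [0,15); WM=5
i=7 t=10 v=2: → [0,16); WM=8
i=8 t=11 v=6: → [0,17); WM=8
i=9 t=12 v=6: → [0,18); WM=8
i=10 t=13 v=2: → [0,19); WM=8
i=11 t=13 v=3: → [0,19); WM=11
i=12 t=13 v=4: → [0,19); WM=11
i=13 t=16 v=4: → [0,22); WM=11
i=14 t=12 v=5: → [0,22); WM=11
i=15 t=22 v=8: → [22,28); WM=20
i=16 t=23 v=6: → [22,29); WM=20
i=17 t=24 v=7: → [22,30); WM=20
i=18 t=24 v=4: → [22,30); WM=20

[0,22)=8 [22,30)=8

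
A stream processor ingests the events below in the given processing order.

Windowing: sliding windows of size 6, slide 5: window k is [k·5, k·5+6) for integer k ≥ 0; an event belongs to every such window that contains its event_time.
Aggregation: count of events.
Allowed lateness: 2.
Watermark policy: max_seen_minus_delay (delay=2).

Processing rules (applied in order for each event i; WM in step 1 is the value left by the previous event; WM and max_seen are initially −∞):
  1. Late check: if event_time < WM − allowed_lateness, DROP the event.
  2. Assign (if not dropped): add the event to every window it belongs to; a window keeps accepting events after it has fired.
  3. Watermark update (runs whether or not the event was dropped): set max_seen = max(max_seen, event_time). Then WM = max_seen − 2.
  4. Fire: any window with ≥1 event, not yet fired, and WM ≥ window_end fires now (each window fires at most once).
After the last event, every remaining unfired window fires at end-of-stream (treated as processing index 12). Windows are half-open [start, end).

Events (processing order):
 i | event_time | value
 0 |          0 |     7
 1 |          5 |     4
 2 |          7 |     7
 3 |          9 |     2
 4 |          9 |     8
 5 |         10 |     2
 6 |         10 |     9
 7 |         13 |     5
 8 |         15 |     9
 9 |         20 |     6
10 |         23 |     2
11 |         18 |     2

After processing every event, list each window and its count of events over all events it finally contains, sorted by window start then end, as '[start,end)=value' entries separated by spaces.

[0,6)=2 [5,11)=6 [10,16)=4 [15,21)=2 [20,26)=2

i=0 t=0 v=7: → [0,6); WM=-2
i=1 t=5 v=4: → [5,11),[0,6); WM=3
i=2 t=7 v=7: → [5,11); WM=5
i=3 t=9 v=2: → [5,11); WM=7; [0,6) fires=2
i=4 t=9 v=8: → [5,11); WM=7
i=5 t=10 v=2: → [10,16),[5,11); WM=8
i=6 t=10 v=9: → [10,16),[5,11); WM=8
i=7 t=13 v=5: → [10,16); WM=11; [5,11) fires=6
i=8 t=15 v=9: → [15,21),[10,16); WM=13
i=9 t=20 v=6: → [20,26),[15,21); WM=18; [10,16) fires=4
i=10 t=23 v=2: → [20,26); WM=21; [15,21) fires=2
i=11 t=18 v=2: DROP (t<21-2); WM=21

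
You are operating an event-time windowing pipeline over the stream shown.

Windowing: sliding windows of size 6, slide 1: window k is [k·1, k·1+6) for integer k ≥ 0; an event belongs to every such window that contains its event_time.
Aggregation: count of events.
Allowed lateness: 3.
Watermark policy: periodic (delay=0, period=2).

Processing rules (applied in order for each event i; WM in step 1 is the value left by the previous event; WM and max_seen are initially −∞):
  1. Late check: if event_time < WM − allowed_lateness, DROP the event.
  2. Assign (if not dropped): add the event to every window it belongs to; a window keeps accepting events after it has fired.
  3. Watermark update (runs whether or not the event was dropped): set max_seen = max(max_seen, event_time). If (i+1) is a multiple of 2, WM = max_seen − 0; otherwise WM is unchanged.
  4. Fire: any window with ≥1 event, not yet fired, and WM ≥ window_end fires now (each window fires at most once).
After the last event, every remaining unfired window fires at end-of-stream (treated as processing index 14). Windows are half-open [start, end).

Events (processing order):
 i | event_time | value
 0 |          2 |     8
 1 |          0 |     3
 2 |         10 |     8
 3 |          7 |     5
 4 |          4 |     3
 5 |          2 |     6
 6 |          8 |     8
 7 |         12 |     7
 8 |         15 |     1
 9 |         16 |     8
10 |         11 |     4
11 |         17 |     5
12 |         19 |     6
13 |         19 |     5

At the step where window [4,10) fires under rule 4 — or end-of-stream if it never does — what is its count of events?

i=0 t=2 v=8: → [2,8),[1,7),[0,6); WM=−∞
i=1 t=0 v=3: → [0,6); WM=2
i=2 t=10 v=8: → [10,16),[9,15),[8,14),[7,13),[6,12),[5,11); WM=2
i=3 t=7 v=5: → [7,13),[6,12),[5,11),[4,10),[3,9),[2,8); WM=10; [0,6) fires=2 [1,7) fires=1 [2,8) fires=2 [3,9) fires=1 [4,10) fires=1
i=4 t=4 v=3: DROP (t<10-3); WM=10
i=5 t=2 v=6: DROP (t<10-3); WM=10
i=6 t=8 v=8: → [8,14),[7,13),[6,12),[5,11),[4,10),[3,9); WM=10
i=7 t=12 v=7: → [12,18),[11,17),[10,16),[9,15),[8,14),[7,13); WM=12; [5,11) fires=3 [6,12) fires=3
i=8 t=15 v=1: → [15,21),[14,20),[13,19),[12,18),[11,17),[10,16); WM=12
i=9 t=16 v=8: → [16,22),[15,21),[14,20),[13,19),[12,18),[11,17); WM=16; [7,13) fires=4 [8,14) fires=3 [9,15) fires=2 [10,16) fires=3
i=10 t=11 v=4: DROP (t<16-3); WM=16
i=11 t=17 v=5: → [17,23),[16,22),[15,21),[14,20),[13,19),[12,18); WM=17; [11,17) fires=3
i=12 t=19 v=6: → [19,25),[18,24),[17,23),[16,22),[15,21),[14,20); WM=17
i=13 t=19 v=5: → [19,25),[18,24),[17,23),[16,22),[15,21),[14,20); WM=19; [12,18) fires=4 [13,19) fires=3

1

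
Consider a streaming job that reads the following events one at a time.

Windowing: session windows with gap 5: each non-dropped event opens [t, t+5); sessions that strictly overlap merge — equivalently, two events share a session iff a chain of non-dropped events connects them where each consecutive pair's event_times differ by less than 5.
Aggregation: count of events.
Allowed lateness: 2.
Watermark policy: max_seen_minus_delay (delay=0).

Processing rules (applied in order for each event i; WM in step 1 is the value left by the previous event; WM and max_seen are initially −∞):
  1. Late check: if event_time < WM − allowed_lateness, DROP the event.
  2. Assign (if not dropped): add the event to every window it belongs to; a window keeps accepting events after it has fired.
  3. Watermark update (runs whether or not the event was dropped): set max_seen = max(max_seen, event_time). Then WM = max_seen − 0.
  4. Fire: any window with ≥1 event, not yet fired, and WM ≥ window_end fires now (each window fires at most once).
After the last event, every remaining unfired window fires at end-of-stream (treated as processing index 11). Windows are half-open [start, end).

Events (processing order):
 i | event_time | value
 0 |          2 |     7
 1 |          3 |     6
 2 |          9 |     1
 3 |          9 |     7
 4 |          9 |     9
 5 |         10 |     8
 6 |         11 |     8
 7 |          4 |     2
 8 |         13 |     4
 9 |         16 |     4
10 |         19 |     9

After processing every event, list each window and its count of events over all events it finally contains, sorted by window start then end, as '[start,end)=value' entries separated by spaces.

i=0 t=2 v=7: → [2,7); WM=2
i=1 t=3 v=6: → [2,8); WM=3
i=2 t=9 v=1: → [9,14); WM=9
i=3 t=9 v=7: → [9,14); WM=9
i=4 t=9 v=9: → [9,14); WM=9
i=5 t=10 v=8: → [9,15); WM=10
i=6 t=11 v=8: → [9,16); WM=11
i=7 t=4 v=2: DROP (t<11-2); WM=11
i=8 t=13 v=4: → [9,18); WM=13
i=9 t=16 v=4: → [9,21); WM=16
i=10 t=19 v=9: → [9,24); WM=19

[2,8)=2 [9,24)=8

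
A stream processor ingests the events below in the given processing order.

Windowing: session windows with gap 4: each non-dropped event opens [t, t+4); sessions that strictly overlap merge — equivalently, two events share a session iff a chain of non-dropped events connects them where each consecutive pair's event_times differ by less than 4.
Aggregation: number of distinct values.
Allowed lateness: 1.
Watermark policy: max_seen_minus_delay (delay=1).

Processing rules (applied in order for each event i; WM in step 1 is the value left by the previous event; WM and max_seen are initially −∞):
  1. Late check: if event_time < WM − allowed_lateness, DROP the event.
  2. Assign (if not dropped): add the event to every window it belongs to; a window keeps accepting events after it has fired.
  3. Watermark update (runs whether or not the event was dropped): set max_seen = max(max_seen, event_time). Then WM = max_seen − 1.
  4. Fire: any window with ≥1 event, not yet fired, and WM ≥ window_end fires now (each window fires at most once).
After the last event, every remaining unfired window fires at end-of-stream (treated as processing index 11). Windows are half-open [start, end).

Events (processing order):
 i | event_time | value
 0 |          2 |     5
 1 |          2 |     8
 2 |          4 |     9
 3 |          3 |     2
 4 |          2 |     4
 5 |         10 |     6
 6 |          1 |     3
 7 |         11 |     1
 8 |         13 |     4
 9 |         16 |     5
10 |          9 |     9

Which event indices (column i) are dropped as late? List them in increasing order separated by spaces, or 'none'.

i=0 t=2 v=5: → [2,6); WM=1
i=1 t=2 v=8: → [2,6); WM=1
i=2 t=4 v=9: → [2,8); WM=3
i=3 t=3 v=2: → [2,8); WM=3
i=4 t=2 v=4: → [2,8); WM=3
i=5 t=10 v=6: → [10,14); WM=9
i=6 t=1 v=3: DROP (t<9-1); WM=9
i=7 t=11 v=1: → [10,15); WM=10
i=8 t=13 v=4: → [10,17); WM=12
i=9 t=16 v=5: → [10,20); WM=15
i=10 t=9 v=9: DROP (t<15-1); WM=15

6 10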